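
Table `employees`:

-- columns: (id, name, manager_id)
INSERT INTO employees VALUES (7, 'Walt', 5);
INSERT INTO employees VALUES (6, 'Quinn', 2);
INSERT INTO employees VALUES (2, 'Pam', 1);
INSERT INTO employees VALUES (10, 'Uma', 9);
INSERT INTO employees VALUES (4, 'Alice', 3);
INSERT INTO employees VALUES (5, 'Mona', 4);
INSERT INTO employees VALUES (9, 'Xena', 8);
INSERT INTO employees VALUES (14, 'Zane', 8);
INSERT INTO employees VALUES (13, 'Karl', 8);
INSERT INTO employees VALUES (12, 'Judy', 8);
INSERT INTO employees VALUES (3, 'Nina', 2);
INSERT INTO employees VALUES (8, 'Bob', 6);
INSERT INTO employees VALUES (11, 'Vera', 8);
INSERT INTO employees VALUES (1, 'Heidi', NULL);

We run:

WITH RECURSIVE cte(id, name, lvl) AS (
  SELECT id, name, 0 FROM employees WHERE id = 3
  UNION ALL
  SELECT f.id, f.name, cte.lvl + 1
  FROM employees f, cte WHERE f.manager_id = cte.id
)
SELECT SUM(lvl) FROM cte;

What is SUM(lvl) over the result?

6

Base: id=3 (Nina) at lvl 0.
Iteration 1: rows with manager_id in {3} -> Alice (id 4, lvl 1).
Iteration 2: rows with manager_id in {4} -> Mona (id 5, lvl 2).
Iteration 3: rows with manager_id in {5} -> Walt (id 7, lvl 3).
Iteration 4: no rows with manager_id in {7}; recursion stops.
SUM(lvl) = 0 + 1 + 2 + 3 = 6.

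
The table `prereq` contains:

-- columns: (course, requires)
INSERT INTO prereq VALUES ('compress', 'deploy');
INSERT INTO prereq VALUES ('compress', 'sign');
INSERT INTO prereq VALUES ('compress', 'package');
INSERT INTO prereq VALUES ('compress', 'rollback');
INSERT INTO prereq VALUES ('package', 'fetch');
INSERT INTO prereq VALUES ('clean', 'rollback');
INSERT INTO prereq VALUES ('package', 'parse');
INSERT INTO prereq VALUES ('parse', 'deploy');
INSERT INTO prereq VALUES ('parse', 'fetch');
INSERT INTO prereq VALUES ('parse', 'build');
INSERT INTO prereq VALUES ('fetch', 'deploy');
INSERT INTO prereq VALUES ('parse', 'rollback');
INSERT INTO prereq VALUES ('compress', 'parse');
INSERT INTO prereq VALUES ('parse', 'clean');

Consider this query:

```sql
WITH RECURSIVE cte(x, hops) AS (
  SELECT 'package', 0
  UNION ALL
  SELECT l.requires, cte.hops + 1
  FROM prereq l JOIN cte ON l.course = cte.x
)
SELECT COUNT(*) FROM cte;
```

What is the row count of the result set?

11

Base: (package, hops=0).
Iteration 1: edges from {package} -> (fetch, hops=1), (parse, hops=1).
Iteration 2: edges from {fetch,parse} -> (build, hops=2), (clean, hops=2), (deploy, hops=2) x2, (fetch, hops=2), (rollback, hops=2). [UNION ALL keeps all 6 new rows, including repeats]
Iteration 3: edges from {build,clean,deploy,fetch,rollback} -> (deploy, hops=3), (rollback, hops=3).
Iteration 4: no outgoing edges from {deploy,rollback}; recursion stops.
Total rows emitted: 11.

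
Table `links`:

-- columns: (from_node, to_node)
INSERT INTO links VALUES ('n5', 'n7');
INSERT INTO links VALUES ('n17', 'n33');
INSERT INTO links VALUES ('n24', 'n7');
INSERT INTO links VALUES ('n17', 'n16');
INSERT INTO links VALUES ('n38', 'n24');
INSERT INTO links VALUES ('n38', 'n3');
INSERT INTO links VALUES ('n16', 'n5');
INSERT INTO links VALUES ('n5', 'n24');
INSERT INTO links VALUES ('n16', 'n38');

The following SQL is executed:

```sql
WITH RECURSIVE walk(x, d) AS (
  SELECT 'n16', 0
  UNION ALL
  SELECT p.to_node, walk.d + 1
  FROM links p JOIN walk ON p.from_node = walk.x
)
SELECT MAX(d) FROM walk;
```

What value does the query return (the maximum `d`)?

3

Base: (n16, d=0).
Iteration 1: edges from {n16} -> (n38, d=1), (n5, d=1).
Iteration 2: edges from {n38,n5} -> (n24, d=2) x2, (n3, d=2), (n7, d=2). [UNION ALL keeps all 4 new rows, including repeats]
Iteration 3: edges from {n24,n3,n7} -> (n7, d=3) x2. [UNION ALL keeps all 2 new rows, including repeats]
Iteration 4: no outgoing edges from {n7}; recursion stops.
d values: 0, 1, 1, 2, 2, 2, 2, 3, 3; the maximum is 3.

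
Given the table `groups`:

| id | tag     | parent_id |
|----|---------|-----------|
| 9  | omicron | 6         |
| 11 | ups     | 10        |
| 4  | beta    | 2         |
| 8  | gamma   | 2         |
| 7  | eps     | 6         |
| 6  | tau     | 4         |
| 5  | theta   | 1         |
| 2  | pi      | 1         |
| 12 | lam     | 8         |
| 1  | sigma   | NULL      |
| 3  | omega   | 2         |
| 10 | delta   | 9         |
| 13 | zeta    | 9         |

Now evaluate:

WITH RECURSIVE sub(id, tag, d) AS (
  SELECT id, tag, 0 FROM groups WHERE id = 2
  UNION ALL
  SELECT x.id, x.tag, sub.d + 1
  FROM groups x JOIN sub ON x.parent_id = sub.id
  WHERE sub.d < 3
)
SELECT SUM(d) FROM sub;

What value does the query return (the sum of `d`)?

13

Base: id=2 (pi) at d 0.
Iteration 1: rows with parent_id in {2} -> omega (id 3, d 1), beta (id 4, d 1), gamma (id 8, d 1).
Iteration 2: rows with parent_id in {3,4,8} -> tau (id 6, d 2), lam (id 12, d 2).
Iteration 3: rows with parent_id in {6,12} -> eps (id 7, d 3), omicron (id 9, d 3).
Iteration 4: d < 3 fails for all current rows; recursion stops.
SUM(d) = 0 + 1 + 1 + 1 + 2 + 2 + 3 + 3 = 13.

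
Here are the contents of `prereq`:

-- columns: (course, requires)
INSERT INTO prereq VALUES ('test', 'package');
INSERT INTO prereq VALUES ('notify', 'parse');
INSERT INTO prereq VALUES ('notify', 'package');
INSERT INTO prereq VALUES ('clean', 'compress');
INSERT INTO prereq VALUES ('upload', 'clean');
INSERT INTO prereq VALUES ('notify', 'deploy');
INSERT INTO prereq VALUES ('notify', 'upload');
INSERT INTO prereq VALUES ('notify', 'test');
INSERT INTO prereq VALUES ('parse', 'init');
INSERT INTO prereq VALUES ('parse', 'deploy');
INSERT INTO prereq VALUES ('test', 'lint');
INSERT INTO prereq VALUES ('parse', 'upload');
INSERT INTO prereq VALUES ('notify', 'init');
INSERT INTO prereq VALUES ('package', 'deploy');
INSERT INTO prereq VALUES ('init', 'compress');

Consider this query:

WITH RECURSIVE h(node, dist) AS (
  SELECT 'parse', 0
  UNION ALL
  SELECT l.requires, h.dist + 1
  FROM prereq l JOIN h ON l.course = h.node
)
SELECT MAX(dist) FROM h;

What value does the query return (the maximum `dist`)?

3

Base: (parse, dist=0).
Iteration 1: edges from {parse} -> (deploy, dist=1), (init, dist=1), (upload, dist=1).
Iteration 2: edges from {deploy,init,upload} -> (clean, dist=2), (compress, dist=2).
Iteration 3: edges from {clean,compress} -> (compress, dist=3).
Iteration 4: no outgoing edges from {compress}; recursion stops.
dist values: 0, 1, 1, 1, 2, 2, 3; the maximum is 3.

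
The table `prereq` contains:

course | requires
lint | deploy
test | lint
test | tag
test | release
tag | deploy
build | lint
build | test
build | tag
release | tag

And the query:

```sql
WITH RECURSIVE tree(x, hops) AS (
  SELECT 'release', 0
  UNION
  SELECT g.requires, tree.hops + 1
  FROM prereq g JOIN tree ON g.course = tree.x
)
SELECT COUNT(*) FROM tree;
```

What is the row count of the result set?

3

Base: (release, hops=0).
Iteration 1: edges from {release} -> (tag, hops=1).
Iteration 2: edges from {tag} -> (deploy, hops=2).
Iteration 3: no outgoing edges from {deploy}; recursion stops.
Total rows emitted: 3.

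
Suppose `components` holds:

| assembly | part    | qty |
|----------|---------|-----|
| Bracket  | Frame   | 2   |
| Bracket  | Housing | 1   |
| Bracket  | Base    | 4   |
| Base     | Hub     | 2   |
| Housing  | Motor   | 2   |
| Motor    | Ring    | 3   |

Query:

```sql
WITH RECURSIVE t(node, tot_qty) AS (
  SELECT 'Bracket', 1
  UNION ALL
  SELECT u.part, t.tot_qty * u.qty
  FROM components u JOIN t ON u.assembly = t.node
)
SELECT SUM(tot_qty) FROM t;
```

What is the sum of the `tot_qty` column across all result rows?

Base: (Bracket, tot_qty=1).
Iteration 1: components of {Bracket} -> Base = 1*4 = 4, Frame = 1*2 = 2, Housing = 1*1 = 1.
Iteration 2: components of {Base,Frame,Housing} -> Hub = 4*2 = 8, Motor = 1*2 = 2.
Iteration 3: components of {Hub,Motor} -> Ring = 2*3 = 6.
Iteration 4: no further components; recursion stops.
SUM(tot_qty) = 1 + 2 + 1 + 4 + 2 + 8 + 6 = 24.

24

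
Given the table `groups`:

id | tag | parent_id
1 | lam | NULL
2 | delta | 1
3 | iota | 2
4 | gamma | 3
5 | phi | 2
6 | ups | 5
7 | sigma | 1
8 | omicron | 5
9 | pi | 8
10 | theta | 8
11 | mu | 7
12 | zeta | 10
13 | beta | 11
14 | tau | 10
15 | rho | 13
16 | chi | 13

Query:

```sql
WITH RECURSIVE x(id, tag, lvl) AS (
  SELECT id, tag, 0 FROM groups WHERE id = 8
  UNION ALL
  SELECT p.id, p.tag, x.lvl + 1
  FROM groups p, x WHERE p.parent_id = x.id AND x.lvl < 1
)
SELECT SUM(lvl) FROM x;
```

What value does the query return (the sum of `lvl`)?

2

Base: id=8 (omicron) at lvl 0.
Iteration 1: rows with parent_id in {8} -> pi (id 9, lvl 1), theta (id 10, lvl 1).
Iteration 2: lvl < 1 fails for all current rows; recursion stops.
SUM(lvl) = 0 + 1 + 1 = 2.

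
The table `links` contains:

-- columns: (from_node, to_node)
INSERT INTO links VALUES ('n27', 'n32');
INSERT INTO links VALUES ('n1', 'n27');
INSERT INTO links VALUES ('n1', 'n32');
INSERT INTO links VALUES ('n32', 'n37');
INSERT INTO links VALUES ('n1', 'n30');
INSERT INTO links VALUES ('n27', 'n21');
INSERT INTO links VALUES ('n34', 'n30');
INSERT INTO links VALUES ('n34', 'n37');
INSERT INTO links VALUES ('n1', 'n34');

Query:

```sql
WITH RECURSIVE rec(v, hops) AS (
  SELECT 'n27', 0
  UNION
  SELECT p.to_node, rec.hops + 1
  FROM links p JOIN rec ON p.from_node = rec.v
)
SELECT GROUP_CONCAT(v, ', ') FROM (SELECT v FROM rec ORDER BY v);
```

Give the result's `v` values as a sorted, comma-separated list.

Base: (n27, hops=0).
Iteration 1: edges from {n27} -> (n21, hops=1), (n32, hops=1).
Iteration 2: edges from {n21,n32} -> (n37, hops=2).
Iteration 3: no outgoing edges from {n37}; recursion stops.

n21, n27, n32, n37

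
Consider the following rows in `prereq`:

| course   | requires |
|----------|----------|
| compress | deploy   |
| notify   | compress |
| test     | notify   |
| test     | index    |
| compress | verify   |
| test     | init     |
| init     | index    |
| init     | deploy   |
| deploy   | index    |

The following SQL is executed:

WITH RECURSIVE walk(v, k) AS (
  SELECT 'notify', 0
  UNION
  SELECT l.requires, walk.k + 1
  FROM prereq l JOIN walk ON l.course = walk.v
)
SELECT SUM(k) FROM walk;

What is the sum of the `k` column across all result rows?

8

Base: (notify, k=0).
Iteration 1: edges from {notify} -> (compress, k=1).
Iteration 2: edges from {compress} -> (deploy, k=2), (verify, k=2).
Iteration 3: edges from {deploy,verify} -> (index, k=3).
Iteration 4: no outgoing edges from {index}; recursion stops.
SUM(k) = 0 + 1 + 2 + 2 + 3 = 8.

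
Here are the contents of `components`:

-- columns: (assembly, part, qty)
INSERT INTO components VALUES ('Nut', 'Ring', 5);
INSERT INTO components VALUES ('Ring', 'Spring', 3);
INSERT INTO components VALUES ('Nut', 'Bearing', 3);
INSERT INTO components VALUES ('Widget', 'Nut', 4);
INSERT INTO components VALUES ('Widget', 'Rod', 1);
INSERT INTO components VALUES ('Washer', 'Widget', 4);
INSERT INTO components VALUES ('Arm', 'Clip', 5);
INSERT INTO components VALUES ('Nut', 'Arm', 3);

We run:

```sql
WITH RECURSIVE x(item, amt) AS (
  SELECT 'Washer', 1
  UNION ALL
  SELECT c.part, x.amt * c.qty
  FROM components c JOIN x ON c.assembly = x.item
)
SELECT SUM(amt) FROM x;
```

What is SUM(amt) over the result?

681

Base: (Washer, amt=1).
Iteration 1: components of {Washer} -> Widget = 1*4 = 4.
Iteration 2: components of {Widget} -> Nut = 4*4 = 16, Rod = 4*1 = 4.
Iteration 3: components of {Nut,Rod} -> Arm = 16*3 = 48, Bearing = 16*3 = 48, Ring = 16*5 = 80.
Iteration 4: components of {Arm,Bearing,Ring} -> Clip = 48*5 = 240, Spring = 80*3 = 240.
Iteration 5: no further components; recursion stops.
SUM(amt) = 1 + 4 + 4 + 16 + 80 + 48 + 48 + 240 + 240 = 681.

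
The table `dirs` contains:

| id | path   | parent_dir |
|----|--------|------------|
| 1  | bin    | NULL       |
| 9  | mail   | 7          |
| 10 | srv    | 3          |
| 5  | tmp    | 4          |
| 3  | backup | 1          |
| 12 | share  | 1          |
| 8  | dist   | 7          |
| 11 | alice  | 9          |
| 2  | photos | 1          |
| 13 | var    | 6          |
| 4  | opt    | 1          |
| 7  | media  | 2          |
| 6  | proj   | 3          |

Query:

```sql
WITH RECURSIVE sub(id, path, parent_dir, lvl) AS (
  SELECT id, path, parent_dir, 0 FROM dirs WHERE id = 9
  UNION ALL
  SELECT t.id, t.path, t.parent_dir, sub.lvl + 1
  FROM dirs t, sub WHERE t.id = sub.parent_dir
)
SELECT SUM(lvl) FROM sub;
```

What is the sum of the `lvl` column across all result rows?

6

Base: id=9 (mail), parent_dir=7, lvl 0.
Iteration 1: join on id=7 -> media (id 7, parent_dir=2, lvl 1).
Iteration 2: join on id=2 -> photos (id 2, parent_dir=1, lvl 2).
Iteration 3: join on id=1 -> bin (id 1, parent_dir=NULL, lvl 3).
Iteration 4: parent_dir is NULL; no match; recursion stops.
SUM(lvl) = 0 + 1 + 2 + 3 = 6.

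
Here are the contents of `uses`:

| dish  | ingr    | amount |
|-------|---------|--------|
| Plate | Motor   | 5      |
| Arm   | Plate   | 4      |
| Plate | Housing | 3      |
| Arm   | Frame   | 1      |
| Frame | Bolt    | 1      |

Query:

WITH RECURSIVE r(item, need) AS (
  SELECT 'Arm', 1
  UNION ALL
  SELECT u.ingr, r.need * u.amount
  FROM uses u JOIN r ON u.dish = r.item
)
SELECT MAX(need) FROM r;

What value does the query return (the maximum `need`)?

Base: (Arm, need=1).
Iteration 1: components of {Arm} -> Frame = 1*1 = 1, Plate = 1*4 = 4.
Iteration 2: components of {Frame,Plate} -> Bolt = 1*1 = 1, Housing = 4*3 = 12, Motor = 4*5 = 20.
Iteration 3: no further components; recursion stops.
need values: 1, 4, 1, 12, 20, 1; the maximum is 20.

20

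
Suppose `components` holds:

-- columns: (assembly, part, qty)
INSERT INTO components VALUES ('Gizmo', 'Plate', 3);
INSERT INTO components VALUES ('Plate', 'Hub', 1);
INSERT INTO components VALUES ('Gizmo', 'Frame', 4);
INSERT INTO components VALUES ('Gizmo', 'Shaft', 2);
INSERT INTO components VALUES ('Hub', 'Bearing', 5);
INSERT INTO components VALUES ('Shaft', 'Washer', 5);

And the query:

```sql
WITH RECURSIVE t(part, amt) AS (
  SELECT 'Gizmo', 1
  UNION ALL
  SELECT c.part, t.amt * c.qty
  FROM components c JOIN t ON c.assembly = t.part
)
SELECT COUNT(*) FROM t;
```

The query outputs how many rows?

Base: (Gizmo, amt=1).
Iteration 1: components of {Gizmo} -> Frame = 1*4 = 4, Plate = 1*3 = 3, Shaft = 1*2 = 2.
Iteration 2: components of {Frame,Plate,Shaft} -> Hub = 3*1 = 3, Washer = 2*5 = 10.
Iteration 3: components of {Hub,Washer} -> Bearing = 3*5 = 15.
Iteration 4: no further components; recursion stops.
Total rows emitted: 7.

7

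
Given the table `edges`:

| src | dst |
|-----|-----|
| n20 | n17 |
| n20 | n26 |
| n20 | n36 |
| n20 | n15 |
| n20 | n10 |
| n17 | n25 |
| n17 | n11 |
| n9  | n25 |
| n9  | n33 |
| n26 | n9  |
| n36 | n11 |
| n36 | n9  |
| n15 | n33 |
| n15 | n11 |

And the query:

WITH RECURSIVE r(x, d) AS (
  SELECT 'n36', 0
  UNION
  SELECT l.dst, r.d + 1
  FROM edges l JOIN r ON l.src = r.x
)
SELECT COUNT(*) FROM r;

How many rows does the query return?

5

Base: (n36, d=0).
Iteration 1: edges from {n36} -> (n11, d=1), (n9, d=1).
Iteration 2: edges from {n11,n9} -> (n25, d=2), (n33, d=2).
Iteration 3: no outgoing edges from {n25,n33}; recursion stops.
Total rows emitted: 5.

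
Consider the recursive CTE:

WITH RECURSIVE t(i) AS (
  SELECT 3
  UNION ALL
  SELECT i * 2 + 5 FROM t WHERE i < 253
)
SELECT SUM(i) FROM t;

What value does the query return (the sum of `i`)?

Base: i=3.
Iteration 1: 3 < 253 holds -> i = 3 * 2 + 5 = 11.
Iteration 2: 11 < 253 holds -> i = 11 * 2 + 5 = 27.
Iteration 3: 27 < 253 holds -> i = 27 * 2 + 5 = 59.
Iteration 4: 59 < 253 holds -> i = 59 * 2 + 5 = 123.
Iteration 5: 123 < 253 holds -> i = 123 * 2 + 5 = 251.
Iteration 6: 251 < 253 holds -> i = 251 * 2 + 5 = 507.
Iteration 7: 507 < 253 fails; recursion stops.
SUM(i) = 3 + 11 + 27 + 59 + 123 + 251 + 507 = 981.

981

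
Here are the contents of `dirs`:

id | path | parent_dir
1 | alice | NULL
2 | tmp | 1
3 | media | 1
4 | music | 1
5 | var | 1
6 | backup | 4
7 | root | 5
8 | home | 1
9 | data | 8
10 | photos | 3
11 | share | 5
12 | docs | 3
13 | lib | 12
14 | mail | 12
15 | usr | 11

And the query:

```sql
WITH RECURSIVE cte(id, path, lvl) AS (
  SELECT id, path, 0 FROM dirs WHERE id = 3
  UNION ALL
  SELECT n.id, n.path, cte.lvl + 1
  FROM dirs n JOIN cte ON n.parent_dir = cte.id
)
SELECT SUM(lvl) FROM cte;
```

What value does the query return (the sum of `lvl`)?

6

Base: id=3 (media) at lvl 0.
Iteration 1: rows with parent_dir in {3} -> photos (id 10, lvl 1), docs (id 12, lvl 1).
Iteration 2: rows with parent_dir in {10,12} -> lib (id 13, lvl 2), mail (id 14, lvl 2).
Iteration 3: no rows with parent_dir in {13,14}; recursion stops.
SUM(lvl) = 0 + 1 + 1 + 2 + 2 = 6.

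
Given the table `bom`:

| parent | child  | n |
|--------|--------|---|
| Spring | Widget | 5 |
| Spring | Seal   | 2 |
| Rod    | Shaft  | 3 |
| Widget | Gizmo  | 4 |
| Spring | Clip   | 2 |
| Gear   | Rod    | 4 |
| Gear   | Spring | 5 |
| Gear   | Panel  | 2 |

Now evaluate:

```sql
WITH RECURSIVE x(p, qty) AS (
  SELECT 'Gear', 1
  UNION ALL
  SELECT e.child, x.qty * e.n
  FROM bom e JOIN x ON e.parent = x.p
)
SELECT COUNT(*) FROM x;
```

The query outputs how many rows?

9

Base: (Gear, qty=1).
Iteration 1: components of {Gear} -> Panel = 1*2 = 2, Rod = 1*4 = 4, Spring = 1*5 = 5.
Iteration 2: components of {Panel,Rod,Spring} -> Clip = 5*2 = 10, Seal = 5*2 = 10, Shaft = 4*3 = 12, Widget = 5*5 = 25.
Iteration 3: components of {Clip,Seal,Shaft,Widget} -> Gizmo = 25*4 = 100.
Iteration 4: no further components; recursion stops.
Total rows emitted: 9.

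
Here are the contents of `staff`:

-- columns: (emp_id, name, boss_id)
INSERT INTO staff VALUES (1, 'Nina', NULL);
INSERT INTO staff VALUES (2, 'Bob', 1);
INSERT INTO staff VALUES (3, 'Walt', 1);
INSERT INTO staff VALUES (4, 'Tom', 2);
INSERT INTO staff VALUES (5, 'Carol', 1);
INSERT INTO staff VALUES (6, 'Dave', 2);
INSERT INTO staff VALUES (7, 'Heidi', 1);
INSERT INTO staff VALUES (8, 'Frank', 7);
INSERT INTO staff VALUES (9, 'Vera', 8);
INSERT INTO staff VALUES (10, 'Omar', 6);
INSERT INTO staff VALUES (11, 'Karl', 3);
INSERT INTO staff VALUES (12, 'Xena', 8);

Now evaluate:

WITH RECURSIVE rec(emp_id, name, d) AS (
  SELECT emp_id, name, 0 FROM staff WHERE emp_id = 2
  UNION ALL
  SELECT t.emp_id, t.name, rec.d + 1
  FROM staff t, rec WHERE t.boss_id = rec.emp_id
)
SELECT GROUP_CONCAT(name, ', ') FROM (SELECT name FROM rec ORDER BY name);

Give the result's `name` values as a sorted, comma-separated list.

Base: emp_id=2 (Bob) at d 0.
Iteration 1: rows with boss_id in {2} -> Tom (id 4, d 1), Dave (id 6, d 1).
Iteration 2: rows with boss_id in {4,6} -> Omar (id 10, d 2).
Iteration 3: no rows with boss_id in {10}; recursion stops.

Bob, Dave, Omar, Tom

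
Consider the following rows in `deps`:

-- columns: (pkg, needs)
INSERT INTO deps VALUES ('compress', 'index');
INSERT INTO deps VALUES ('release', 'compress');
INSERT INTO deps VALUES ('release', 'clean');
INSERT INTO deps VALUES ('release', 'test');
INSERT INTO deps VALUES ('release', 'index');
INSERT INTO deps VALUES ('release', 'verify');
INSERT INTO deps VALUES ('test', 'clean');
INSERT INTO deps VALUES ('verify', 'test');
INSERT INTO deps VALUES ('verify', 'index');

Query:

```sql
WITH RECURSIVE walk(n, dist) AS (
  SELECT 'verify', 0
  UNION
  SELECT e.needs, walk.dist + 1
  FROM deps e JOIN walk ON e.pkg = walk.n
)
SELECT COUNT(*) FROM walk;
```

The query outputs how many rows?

Base: (verify, dist=0).
Iteration 1: edges from {verify} -> (index, dist=1), (test, dist=1).
Iteration 2: edges from {index,test} -> (clean, dist=2).
Iteration 3: no outgoing edges from {clean}; recursion stops.
Total rows emitted: 4.

4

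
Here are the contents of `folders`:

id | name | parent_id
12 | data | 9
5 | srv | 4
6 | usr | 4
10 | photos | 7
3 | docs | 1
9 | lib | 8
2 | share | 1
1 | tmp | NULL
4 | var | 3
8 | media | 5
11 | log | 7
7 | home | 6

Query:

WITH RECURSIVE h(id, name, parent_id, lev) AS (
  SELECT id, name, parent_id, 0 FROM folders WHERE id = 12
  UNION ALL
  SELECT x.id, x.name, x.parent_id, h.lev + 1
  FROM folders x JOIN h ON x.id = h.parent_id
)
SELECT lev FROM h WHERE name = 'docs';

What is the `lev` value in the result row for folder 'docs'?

Base: id=12 (data), parent_id=9, lev 0.
Iteration 1: join on id=9 -> lib (id 9, parent_id=8, lev 1).
Iteration 2: join on id=8 -> media (id 8, parent_id=5, lev 2).
Iteration 3: join on id=5 -> srv (id 5, parent_id=4, lev 3).
Iteration 4: join on id=4 -> var (id 4, parent_id=3, lev 4).
Iteration 5: join on id=3 -> docs (id 3, parent_id=1, lev 5).
Iteration 6: join on id=1 -> tmp (id 1, parent_id=NULL, lev 6).
Iteration 7: parent_id is NULL; no match; recursion stops.

5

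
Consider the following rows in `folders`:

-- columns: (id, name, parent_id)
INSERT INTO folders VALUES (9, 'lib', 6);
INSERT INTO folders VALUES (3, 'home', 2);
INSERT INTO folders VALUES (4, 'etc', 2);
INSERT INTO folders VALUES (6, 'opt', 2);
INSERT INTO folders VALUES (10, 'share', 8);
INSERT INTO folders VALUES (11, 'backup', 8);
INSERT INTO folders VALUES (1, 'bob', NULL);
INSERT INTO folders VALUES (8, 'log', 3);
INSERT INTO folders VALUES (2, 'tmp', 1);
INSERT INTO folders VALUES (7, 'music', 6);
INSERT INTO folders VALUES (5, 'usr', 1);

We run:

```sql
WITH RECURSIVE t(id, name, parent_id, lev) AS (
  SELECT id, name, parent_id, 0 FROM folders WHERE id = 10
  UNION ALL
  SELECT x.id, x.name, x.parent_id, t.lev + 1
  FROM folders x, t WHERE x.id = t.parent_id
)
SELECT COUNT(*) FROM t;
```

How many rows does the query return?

Base: id=10 (share), parent_id=8, lev 0.
Iteration 1: join on id=8 -> log (id 8, parent_id=3, lev 1).
Iteration 2: join on id=3 -> home (id 3, parent_id=2, lev 2).
Iteration 3: join on id=2 -> tmp (id 2, parent_id=1, lev 3).
Iteration 4: join on id=1 -> bob (id 1, parent_id=NULL, lev 4).
Iteration 5: parent_id is NULL; no match; recursion stops.
Total rows emitted: 5.

5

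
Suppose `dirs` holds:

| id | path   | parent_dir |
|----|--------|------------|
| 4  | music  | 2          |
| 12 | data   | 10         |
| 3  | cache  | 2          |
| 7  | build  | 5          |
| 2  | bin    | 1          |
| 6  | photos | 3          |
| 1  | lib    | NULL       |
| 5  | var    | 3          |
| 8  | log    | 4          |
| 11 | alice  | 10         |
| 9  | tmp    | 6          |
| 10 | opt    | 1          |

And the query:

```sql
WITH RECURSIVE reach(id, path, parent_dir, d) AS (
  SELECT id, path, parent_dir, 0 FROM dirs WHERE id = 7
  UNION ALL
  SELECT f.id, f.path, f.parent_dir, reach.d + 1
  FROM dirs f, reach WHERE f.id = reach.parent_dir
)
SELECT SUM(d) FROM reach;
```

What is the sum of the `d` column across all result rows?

10

Base: id=7 (build), parent_dir=5, d 0.
Iteration 1: join on id=5 -> var (id 5, parent_dir=3, d 1).
Iteration 2: join on id=3 -> cache (id 3, parent_dir=2, d 2).
Iteration 3: join on id=2 -> bin (id 2, parent_dir=1, d 3).
Iteration 4: join on id=1 -> lib (id 1, parent_dir=NULL, d 4).
Iteration 5: parent_dir is NULL; no match; recursion stops.
SUM(d) = 0 + 1 + 2 + 3 + 4 = 10.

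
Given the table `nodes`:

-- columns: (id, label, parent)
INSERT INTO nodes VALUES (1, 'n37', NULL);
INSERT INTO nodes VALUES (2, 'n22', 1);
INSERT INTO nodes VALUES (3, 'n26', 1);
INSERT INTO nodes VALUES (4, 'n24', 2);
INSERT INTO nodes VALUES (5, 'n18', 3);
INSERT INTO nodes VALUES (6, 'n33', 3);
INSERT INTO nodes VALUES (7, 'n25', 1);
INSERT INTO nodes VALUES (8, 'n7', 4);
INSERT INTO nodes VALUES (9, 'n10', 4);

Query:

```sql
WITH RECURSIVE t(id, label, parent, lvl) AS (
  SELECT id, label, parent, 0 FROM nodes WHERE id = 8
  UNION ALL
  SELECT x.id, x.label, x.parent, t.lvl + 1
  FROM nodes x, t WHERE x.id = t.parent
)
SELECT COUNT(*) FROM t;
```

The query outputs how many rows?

4

Base: id=8 (n7), parent=4, lvl 0.
Iteration 1: join on id=4 -> n24 (id 4, parent=2, lvl 1).
Iteration 2: join on id=2 -> n22 (id 2, parent=1, lvl 2).
Iteration 3: join on id=1 -> n37 (id 1, parent=NULL, lvl 3).
Iteration 4: parent is NULL; no match; recursion stops.
Total rows emitted: 4.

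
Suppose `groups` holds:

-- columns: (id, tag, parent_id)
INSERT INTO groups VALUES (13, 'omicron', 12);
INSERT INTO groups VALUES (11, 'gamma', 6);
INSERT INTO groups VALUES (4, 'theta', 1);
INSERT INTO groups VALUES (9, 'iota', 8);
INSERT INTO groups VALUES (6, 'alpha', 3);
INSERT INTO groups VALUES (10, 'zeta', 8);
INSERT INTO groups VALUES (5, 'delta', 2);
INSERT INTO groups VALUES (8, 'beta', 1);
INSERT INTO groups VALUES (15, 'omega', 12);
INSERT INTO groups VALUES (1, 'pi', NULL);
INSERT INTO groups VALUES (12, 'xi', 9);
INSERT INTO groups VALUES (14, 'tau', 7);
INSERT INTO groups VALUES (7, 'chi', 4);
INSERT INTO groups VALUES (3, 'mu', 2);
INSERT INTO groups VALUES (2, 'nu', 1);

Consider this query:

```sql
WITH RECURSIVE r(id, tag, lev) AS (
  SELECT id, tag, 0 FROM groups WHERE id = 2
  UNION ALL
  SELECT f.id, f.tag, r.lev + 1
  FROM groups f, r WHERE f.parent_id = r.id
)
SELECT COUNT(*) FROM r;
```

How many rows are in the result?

Base: id=2 (nu) at lev 0.
Iteration 1: rows with parent_id in {2} -> mu (id 3, lev 1), delta (id 5, lev 1).
Iteration 2: rows with parent_id in {3,5} -> alpha (id 6, lev 2).
Iteration 3: rows with parent_id in {6} -> gamma (id 11, lev 3).
Iteration 4: no rows with parent_id in {11}; recursion stops.
Total rows emitted: 5.

5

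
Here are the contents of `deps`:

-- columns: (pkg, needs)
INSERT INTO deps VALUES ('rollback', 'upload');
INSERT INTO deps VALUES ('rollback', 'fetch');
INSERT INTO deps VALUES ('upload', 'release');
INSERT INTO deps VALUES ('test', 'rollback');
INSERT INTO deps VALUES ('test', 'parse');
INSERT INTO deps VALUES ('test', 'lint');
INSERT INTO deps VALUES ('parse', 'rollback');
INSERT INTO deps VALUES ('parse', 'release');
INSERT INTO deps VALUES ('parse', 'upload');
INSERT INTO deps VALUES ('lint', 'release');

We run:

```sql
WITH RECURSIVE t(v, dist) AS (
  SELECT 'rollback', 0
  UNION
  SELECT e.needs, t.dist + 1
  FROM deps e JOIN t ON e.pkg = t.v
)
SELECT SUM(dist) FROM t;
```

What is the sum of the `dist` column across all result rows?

4

Base: (rollback, dist=0).
Iteration 1: edges from {rollback} -> (fetch, dist=1), (upload, dist=1).
Iteration 2: edges from {fetch,upload} -> (release, dist=2).
Iteration 3: no outgoing edges from {release}; recursion stops.
SUM(dist) = 0 + 1 + 1 + 2 = 4.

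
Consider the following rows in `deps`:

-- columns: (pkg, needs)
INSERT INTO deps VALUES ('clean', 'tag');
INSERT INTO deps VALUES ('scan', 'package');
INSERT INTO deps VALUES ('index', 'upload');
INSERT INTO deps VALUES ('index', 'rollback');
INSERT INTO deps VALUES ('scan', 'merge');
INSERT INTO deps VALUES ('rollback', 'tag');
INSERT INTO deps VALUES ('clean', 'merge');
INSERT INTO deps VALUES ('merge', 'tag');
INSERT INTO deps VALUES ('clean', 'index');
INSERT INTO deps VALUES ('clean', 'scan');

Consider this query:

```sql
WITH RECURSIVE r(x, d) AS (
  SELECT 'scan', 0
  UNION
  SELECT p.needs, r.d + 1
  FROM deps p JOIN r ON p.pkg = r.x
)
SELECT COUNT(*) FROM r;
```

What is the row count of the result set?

Base: (scan, d=0).
Iteration 1: edges from {scan} -> (merge, d=1), (package, d=1).
Iteration 2: edges from {merge,package} -> (tag, d=2).
Iteration 3: no outgoing edges from {tag}; recursion stops.
Total rows emitted: 4.

4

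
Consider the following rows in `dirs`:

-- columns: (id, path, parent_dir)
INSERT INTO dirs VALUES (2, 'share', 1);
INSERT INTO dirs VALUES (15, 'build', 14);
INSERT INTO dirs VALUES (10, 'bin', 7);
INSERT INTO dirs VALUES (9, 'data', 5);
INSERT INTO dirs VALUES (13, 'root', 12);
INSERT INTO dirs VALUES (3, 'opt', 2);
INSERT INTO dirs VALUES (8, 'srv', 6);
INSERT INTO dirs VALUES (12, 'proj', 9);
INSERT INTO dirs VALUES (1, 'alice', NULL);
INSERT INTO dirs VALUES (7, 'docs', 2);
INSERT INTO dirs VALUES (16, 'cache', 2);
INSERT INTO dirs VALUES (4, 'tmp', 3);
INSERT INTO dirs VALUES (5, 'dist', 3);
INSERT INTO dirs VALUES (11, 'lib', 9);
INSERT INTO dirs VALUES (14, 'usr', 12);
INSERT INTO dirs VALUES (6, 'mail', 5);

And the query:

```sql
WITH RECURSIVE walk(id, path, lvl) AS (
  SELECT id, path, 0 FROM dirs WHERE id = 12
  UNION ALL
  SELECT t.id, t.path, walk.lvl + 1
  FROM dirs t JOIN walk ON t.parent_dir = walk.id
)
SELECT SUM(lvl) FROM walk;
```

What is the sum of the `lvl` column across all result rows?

Base: id=12 (proj) at lvl 0.
Iteration 1: rows with parent_dir in {12} -> root (id 13, lvl 1), usr (id 14, lvl 1).
Iteration 2: rows with parent_dir in {13,14} -> build (id 15, lvl 2).
Iteration 3: no rows with parent_dir in {15}; recursion stops.
SUM(lvl) = 0 + 1 + 1 + 2 = 4.

4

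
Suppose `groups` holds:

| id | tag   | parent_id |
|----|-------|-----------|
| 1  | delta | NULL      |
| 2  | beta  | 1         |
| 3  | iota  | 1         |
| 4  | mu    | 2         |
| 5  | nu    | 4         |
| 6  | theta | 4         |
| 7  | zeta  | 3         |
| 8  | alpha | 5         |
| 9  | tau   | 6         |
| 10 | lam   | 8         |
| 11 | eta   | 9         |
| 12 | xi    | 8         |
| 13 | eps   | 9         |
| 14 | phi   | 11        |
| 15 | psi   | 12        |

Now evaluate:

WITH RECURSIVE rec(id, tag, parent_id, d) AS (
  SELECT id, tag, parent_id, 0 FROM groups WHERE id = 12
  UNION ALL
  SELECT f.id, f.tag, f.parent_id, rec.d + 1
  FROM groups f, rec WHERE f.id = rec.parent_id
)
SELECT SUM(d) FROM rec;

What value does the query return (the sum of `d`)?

Base: id=12 (xi), parent_id=8, d 0.
Iteration 1: join on id=8 -> alpha (id 8, parent_id=5, d 1).
Iteration 2: join on id=5 -> nu (id 5, parent_id=4, d 2).
Iteration 3: join on id=4 -> mu (id 4, parent_id=2, d 3).
Iteration 4: join on id=2 -> beta (id 2, parent_id=1, d 4).
Iteration 5: join on id=1 -> delta (id 1, parent_id=NULL, d 5).
Iteration 6: parent_id is NULL; no match; recursion stops.
SUM(d) = 0 + 1 + 2 + 3 + 4 + 5 = 15.

15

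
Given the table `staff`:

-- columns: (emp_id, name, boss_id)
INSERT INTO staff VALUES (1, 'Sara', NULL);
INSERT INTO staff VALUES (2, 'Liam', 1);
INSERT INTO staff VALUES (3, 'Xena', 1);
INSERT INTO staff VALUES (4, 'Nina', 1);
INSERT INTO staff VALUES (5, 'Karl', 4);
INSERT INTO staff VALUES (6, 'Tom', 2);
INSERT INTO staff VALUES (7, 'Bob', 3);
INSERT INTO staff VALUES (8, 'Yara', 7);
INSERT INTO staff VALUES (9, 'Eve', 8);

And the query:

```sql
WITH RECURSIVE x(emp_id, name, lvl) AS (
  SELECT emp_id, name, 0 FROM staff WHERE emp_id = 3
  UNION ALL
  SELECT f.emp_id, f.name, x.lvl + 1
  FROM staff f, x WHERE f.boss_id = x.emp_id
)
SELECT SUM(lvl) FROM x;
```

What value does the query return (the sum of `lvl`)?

Base: emp_id=3 (Xena) at lvl 0.
Iteration 1: rows with boss_id in {3} -> Bob (id 7, lvl 1).
Iteration 2: rows with boss_id in {7} -> Yara (id 8, lvl 2).
Iteration 3: rows with boss_id in {8} -> Eve (id 9, lvl 3).
Iteration 4: no rows with boss_id in {9}; recursion stops.
SUM(lvl) = 0 + 1 + 2 + 3 = 6.

6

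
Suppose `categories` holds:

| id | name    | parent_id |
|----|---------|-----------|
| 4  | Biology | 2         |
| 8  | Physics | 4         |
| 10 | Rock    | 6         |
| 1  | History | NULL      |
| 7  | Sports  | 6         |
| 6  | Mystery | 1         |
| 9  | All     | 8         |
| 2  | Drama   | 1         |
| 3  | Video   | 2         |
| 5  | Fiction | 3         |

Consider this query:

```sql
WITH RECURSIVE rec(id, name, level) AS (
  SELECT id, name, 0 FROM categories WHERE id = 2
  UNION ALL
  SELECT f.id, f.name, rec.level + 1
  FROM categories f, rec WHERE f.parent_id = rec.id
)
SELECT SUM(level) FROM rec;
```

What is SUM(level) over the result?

9

Base: id=2 (Drama) at level 0.
Iteration 1: rows with parent_id in {2} -> Video (id 3, level 1), Biology (id 4, level 1).
Iteration 2: rows with parent_id in {3,4} -> Fiction (id 5, level 2), Physics (id 8, level 2).
Iteration 3: rows with parent_id in {5,8} -> All (id 9, level 3).
Iteration 4: no rows with parent_id in {9}; recursion stops.
SUM(level) = 0 + 1 + 1 + 2 + 2 + 3 = 9.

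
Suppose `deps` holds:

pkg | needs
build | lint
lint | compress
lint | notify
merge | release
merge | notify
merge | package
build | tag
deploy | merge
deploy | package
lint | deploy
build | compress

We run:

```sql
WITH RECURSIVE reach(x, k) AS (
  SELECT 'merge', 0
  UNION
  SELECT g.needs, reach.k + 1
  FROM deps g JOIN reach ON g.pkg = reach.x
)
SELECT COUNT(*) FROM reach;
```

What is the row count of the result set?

Base: (merge, k=0).
Iteration 1: edges from {merge} -> (notify, k=1), (package, k=1), (release, k=1).
Iteration 2: no outgoing edges from {notify,package,release}; recursion stops.
Total rows emitted: 4.

4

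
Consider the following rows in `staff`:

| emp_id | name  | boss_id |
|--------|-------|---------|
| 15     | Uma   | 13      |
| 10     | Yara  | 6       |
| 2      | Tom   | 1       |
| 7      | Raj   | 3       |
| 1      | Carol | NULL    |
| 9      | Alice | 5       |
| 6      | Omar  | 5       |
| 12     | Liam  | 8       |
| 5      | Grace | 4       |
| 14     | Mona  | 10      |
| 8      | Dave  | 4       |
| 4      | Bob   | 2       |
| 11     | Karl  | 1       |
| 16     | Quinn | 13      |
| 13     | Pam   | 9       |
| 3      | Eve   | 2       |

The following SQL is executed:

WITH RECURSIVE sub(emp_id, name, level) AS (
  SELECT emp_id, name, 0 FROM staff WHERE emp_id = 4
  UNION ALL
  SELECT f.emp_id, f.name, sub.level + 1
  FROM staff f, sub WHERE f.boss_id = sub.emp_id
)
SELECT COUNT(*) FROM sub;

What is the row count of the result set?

Base: emp_id=4 (Bob) at level 0.
Iteration 1: rows with boss_id in {4} -> Grace (id 5, level 1), Dave (id 8, level 1).
Iteration 2: rows with boss_id in {5,8} -> Omar (id 6, level 2), Alice (id 9, level 2), Liam (id 12, level 2).
Iteration 3: rows with boss_id in {6,9,12} -> Yara (id 10, level 3), Pam (id 13, level 3).
Iteration 4: rows with boss_id in {10,13} -> Mona (id 14, level 4), Uma (id 15, level 4), Quinn (id 16, level 4).
Iteration 5: no rows with boss_id in {14,15,16}; recursion stops.
Total rows emitted: 11.

11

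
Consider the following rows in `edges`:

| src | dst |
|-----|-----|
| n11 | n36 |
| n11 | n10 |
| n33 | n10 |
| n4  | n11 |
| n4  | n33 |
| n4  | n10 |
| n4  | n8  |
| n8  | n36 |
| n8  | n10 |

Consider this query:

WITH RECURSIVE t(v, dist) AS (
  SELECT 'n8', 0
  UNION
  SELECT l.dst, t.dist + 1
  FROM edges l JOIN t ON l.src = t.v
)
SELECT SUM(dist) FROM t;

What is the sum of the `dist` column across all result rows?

2

Base: (n8, dist=0).
Iteration 1: edges from {n8} -> (n10, dist=1), (n36, dist=1).
Iteration 2: no outgoing edges from {n10,n36}; recursion stops.
SUM(dist) = 0 + 1 + 1 = 2.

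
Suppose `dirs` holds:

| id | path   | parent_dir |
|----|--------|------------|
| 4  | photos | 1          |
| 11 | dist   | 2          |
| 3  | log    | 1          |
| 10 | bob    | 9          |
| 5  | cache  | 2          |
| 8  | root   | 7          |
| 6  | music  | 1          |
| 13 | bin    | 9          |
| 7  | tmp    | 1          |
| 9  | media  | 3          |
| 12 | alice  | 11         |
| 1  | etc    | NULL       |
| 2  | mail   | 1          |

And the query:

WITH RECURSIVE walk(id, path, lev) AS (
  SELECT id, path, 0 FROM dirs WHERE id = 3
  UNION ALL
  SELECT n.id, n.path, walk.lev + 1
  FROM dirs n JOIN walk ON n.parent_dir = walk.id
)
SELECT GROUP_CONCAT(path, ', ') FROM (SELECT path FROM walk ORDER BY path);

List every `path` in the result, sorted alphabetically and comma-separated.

bin, bob, log, media

Base: id=3 (log) at lev 0.
Iteration 1: rows with parent_dir in {3} -> media (id 9, lev 1).
Iteration 2: rows with parent_dir in {9} -> bob (id 10, lev 2), bin (id 13, lev 2).
Iteration 3: no rows with parent_dir in {10,13}; recursion stops.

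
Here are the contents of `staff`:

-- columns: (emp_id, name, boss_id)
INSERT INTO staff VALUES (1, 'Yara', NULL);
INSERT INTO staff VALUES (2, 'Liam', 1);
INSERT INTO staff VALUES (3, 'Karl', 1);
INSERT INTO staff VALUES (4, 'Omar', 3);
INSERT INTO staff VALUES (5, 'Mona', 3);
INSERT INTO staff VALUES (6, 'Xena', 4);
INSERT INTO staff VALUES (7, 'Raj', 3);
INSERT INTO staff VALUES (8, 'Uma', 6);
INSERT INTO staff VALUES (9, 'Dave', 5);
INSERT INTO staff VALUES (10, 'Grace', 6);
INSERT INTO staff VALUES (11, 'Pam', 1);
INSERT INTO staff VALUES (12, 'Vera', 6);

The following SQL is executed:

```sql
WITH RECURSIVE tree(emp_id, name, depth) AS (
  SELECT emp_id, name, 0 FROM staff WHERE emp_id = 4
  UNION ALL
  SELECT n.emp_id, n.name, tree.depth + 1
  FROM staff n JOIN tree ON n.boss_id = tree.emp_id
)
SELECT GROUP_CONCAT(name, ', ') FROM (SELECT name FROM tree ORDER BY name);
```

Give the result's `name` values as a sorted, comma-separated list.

Grace, Omar, Uma, Vera, Xena

Base: emp_id=4 (Omar) at depth 0.
Iteration 1: rows with boss_id in {4} -> Xena (id 6, depth 1).
Iteration 2: rows with boss_id in {6} -> Uma (id 8, depth 2), Grace (id 10, depth 2), Vera (id 12, depth 2).
Iteration 3: no rows with boss_id in {8,10,12}; recursion stops.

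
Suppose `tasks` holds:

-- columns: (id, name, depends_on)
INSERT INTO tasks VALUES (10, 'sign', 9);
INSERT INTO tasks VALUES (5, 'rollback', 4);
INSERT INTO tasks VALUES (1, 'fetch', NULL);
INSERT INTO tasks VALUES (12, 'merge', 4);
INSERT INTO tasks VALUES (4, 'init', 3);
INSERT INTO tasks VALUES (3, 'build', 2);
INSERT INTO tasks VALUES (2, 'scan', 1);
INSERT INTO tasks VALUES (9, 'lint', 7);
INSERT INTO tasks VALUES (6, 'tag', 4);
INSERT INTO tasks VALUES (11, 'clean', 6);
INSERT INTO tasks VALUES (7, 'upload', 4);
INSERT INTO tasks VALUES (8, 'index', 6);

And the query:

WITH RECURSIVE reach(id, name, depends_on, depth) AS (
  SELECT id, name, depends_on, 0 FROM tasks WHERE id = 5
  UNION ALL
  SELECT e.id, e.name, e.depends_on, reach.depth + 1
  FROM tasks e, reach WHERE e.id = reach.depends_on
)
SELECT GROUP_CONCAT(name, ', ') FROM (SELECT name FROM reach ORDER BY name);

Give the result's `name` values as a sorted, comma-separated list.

Base: id=5 (rollback), depends_on=4, depth 0.
Iteration 1: join on id=4 -> init (id 4, depends_on=3, depth 1).
Iteration 2: join on id=3 -> build (id 3, depends_on=2, depth 2).
Iteration 3: join on id=2 -> scan (id 2, depends_on=1, depth 3).
Iteration 4: join on id=1 -> fetch (id 1, depends_on=NULL, depth 4).
Iteration 5: depends_on is NULL; no match; recursion stops.

build, fetch, init, rollback, scan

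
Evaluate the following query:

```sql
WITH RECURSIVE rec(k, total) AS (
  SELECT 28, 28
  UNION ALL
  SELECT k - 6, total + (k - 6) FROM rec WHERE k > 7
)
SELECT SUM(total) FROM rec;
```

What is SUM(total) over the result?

Base: k=28, total=28.
Iteration 1: 28 > 7 holds -> k = 28 - 6 = 22, total = 28 + 22 = 50.
Iteration 2: 22 > 7 holds -> k = 22 - 6 = 16, total = 50 + 16 = 66.
Iteration 3: 16 > 7 holds -> k = 16 - 6 = 10, total = 66 + 10 = 76.
Iteration 4: 10 > 7 holds -> k = 10 - 6 = 4, total = 76 + 4 = 80.
Iteration 5: 4 > 7 fails; recursion stops.
SUM(total) = 28 + 50 + 66 + 76 + 80 = 300.

300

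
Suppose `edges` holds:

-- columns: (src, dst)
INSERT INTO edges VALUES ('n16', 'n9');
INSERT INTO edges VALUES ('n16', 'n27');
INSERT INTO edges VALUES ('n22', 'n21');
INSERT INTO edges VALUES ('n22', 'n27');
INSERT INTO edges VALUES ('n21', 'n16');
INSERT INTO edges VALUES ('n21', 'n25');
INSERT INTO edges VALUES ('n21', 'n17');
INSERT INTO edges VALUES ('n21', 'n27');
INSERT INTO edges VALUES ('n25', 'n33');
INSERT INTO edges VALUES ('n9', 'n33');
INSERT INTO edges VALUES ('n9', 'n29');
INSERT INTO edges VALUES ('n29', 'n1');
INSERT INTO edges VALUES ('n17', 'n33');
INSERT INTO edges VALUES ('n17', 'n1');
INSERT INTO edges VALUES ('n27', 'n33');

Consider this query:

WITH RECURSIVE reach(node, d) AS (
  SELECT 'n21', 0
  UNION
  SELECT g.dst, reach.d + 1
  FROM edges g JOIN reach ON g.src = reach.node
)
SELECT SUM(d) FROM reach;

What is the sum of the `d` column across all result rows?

22

Base: (n21, d=0).
Iteration 1: edges from {n21} -> (n16, d=1), (n17, d=1), (n25, d=1), (n27, d=1).
Iteration 2: edges from {n16,n17,n25,n27} -> (n1, d=2), (n27, d=2), (n33, d=2), (n9, d=2). [UNION drops 2 duplicate row(s)]
Iteration 3: edges from {n1,n27,n33,n9} -> (n29, d=3), (n33, d=3). [UNION drops 1 duplicate row(s)]
Iteration 4: edges from {n29,n33} -> (n1, d=4).
Iteration 5: no outgoing edges from {n1}; recursion stops.
SUM(d) = 0 + 1 + 1 + 1 + 1 + 2 + 2 + 2 + 2 + 3 + 3 + 4 = 22.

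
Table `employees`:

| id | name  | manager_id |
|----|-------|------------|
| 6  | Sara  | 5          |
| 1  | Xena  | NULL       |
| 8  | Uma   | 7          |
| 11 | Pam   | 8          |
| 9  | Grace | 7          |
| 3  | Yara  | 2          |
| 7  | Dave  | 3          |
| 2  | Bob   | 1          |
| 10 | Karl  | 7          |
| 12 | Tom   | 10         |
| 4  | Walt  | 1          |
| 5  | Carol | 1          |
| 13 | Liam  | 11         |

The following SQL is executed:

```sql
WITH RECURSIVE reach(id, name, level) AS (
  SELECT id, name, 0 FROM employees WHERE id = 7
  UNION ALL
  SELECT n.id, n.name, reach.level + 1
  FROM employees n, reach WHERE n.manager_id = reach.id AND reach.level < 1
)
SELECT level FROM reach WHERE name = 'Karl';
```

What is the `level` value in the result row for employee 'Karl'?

1

Base: id=7 (Dave) at level 0.
Iteration 1: rows with manager_id in {7} -> Uma (id 8, level 1), Grace (id 9, level 1), Karl (id 10, level 1).
Iteration 2: level < 1 fails for all current rows; recursion stops.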